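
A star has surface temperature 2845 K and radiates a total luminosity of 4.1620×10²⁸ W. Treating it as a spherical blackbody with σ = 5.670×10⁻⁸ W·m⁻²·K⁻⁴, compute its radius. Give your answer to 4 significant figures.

L = 4πR²σT⁴ ⇒ R = √(L/(4πσT⁴)).
σT⁴ = 3.71460×10⁶ W/m², so R = √(4.1620×10²⁸/(4π×3.71460×10⁶)) = 2.986×10¹⁰ m.

R ≈ 2.986×10¹⁰ m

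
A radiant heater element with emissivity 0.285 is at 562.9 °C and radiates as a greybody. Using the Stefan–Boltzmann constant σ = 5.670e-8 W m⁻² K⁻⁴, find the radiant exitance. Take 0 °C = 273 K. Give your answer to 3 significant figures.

T = 562.9 °C + 273 = 835.9 K.
Stefan–Boltzmann: I = εσT⁴ = 0.285 × 5.670×10⁻⁸ × (835.9)⁴ = 7.89×10³ W/m².

I ≈ 7.89×10³ W/m²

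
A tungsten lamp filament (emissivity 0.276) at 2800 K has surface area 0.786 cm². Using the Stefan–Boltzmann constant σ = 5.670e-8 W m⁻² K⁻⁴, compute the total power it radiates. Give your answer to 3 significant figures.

Area A = 0.786 cm² = 7.86×10⁻⁵ m².
P = εσAT⁴ = 0.276 × 5.670×10⁻⁸ × 7.86×10⁻⁵ × (2800)⁴ = 75.6 W.

P ≈ 75.6 W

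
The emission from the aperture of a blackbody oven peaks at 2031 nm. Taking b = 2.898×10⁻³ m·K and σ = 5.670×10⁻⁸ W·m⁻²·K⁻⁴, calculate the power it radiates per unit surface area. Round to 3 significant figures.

Wien's law: T = b/λ_max = 2.898×10⁻³/2.031×10⁻⁶ = 1426.88 K.
Then I = σT⁴ = 5.670×10⁻⁸×(1426.88)⁴ = 2.35×10⁵ W/m².

I ≈ 2.35×10⁵ W/m²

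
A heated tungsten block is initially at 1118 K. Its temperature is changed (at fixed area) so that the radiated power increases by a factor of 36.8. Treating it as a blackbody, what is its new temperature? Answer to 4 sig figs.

P ∝ T⁴, so T₂/T₁ = (P₂/P₁)^(1/4) = (36.8)^(1/4) = 2.46299.
T₂ = 1118 × 2.46299 = 2754 K.

T₂ ≈ 2754 K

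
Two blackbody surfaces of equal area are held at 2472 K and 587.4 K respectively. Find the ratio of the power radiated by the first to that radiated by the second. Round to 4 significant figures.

P₁/P₂ ≈ 313.7

With equal areas, P₁/P₂ = (T₁/T₂)⁴ = (2472/587.4)⁴ = 313.7.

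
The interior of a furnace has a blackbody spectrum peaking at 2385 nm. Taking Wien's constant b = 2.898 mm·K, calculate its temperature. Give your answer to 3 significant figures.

Wien's law gives T = b/λ_max = (2.898×10⁻³ m·K)/(2.385×10⁻⁶ m) = 1.22×10³ K.

T ≈ 1.22×10³ K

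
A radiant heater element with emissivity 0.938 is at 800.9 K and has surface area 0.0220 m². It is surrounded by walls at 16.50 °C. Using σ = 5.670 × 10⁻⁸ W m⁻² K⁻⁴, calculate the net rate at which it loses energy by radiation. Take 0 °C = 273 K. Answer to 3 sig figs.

Surroundings: T = 16.50 °C + 273 = 289.50 K.
Area A = 0.0220 m².
Net radiated power P_net = εσA(T⁴ − T₀⁴) = 0.938×5.670×10⁻⁸×0.0220×(800.9⁴ − 289.50⁴).
T⁴ − T₀⁴ = 4.11446×10¹¹ − 7.02416×10⁹ = 4.04422×10¹¹ K⁴, so P_net = 473 W.

Net loss ≈ 473 W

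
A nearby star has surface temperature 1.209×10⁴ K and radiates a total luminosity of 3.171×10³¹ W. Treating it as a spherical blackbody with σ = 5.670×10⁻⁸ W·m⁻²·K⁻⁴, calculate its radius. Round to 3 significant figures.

L = 4πR²σT⁴ ⇒ R = √(L/(4πσT⁴)).
σT⁴ = 1.21140×10⁹ W/m², so R = √(3.171×10³¹/(4π×1.21140×10⁹)) = 4.56×10¹⁰ m.

R ≈ 4.56×10¹⁰ m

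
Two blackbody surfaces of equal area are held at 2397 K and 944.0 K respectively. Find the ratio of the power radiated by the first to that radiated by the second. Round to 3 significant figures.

P₁/P₂ ≈ 41.6

With equal areas, P₁/P₂ = (T₁/T₂)⁴ = (2397/944.0)⁴ = 41.6.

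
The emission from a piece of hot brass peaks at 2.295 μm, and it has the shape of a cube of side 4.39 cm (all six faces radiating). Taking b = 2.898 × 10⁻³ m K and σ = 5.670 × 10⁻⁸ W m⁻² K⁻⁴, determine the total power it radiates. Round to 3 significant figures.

P ≈ 1.67×10³ W

Wien's law: T = b/λ_max = 2.898×10⁻³/2.295×10⁻⁶ = 1262.75 K.
Area A = 6s² = 6×(0.0439 m)² = 0.0115633 m².
Then P = σAT⁴ = 5.670×10⁻⁸×0.0115633×(1262.75)⁴ = 1.67×10³ W.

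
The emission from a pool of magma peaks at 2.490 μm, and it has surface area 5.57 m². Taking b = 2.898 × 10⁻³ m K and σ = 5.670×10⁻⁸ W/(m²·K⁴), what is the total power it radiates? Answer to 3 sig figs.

P ≈ 5.79×10⁵ W

Wien's law: T = b/λ_max = 2.898×10⁻³/2.490×10⁻⁶ = 1163.86 K.
Area A = 5.57 m².
Then P = σAT⁴ = 5.670×10⁻⁸×5.57×(1163.86)⁴ = 5.79×10⁵ W.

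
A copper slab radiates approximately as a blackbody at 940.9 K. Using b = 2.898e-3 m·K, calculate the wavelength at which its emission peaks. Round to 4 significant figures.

Wien's displacement law: λ_max = b/T = (2.898×10⁻³ m·K)/(940.9 K) = 3.0800×10⁻⁶ m.
That is 3.080 μm, in the infrared range.

λ_max ≈ 3.080 μm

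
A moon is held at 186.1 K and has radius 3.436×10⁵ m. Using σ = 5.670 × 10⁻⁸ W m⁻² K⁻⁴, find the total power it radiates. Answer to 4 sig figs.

Surface area A = 4πR² = 4π(3.436×10⁵ m)² = 1.48360×10¹² m².
P = σAT⁴ = 5.670×10⁻⁸ × 1.48360×10¹² × (186.1)⁴ = 1.009×10¹⁴ W.

P ≈ 1.009×10¹⁴ W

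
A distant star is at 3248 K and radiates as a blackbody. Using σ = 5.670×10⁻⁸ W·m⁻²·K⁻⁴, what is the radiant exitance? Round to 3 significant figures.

Stefan–Boltzmann: I = σT⁴ = 5.670×10⁻⁸ × (3248)⁴ = 6.31×10⁶ W/m².

I ≈ 6.31×10⁶ W/m²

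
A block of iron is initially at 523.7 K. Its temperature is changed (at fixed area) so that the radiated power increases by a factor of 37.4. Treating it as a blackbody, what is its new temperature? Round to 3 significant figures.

T₂ ≈ 1.30×10³ K

P ∝ T⁴, so T₂/T₁ = (P₂/P₁)^(1/4) = (37.4)^(1/4) = 2.47296.
T₂ = 523.7 × 2.47296 = 1.30×10³ K.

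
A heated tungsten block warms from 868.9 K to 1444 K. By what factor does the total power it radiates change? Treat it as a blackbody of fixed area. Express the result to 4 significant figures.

P ∝ T⁴, so P₂/P₁ = (T₂/T₁)⁴ = (1444/868.9)⁴ = (1.66187)⁴ = 7.628.

P₂/P₁ ≈ 7.628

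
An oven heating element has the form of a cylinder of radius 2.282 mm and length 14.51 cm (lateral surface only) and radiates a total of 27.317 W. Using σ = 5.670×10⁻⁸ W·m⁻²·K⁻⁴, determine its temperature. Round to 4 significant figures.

Lateral area A = 2πrL = 2π×2.282×10⁻³×0.1451 = 2.08048×10⁻³ m².
P = σAT⁴ ⇒ T = (P/(σA))^(1/4) = (27.317/(5.670×10⁻⁸×2.08048×10⁻³))^(1/4) = 693.7 K.

T ≈ 693.7 K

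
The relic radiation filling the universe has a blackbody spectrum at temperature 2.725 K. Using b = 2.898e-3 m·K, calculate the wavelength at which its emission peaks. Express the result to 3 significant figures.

Wien's displacement law: λ_max = b/T = (2.898×10⁻³ m·K)/(2.725 K) = 1.063×10⁻³ m.
That is 1.06 mm, in the microwave range.

λ_max ≈ 1.06 mm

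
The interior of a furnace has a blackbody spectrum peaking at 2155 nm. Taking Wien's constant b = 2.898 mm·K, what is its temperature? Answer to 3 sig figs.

Wien's law gives T = b/λ_max = (2.898×10⁻³ m·K)/(2.155×10⁻⁶ m) = 1.34×10³ K.

T ≈ 1.34×10³ K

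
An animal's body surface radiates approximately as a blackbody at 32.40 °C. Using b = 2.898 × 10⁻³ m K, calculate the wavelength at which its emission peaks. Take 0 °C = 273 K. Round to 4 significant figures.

T = 32.40 °C + 273 = 305.40 K.
Wien's displacement law: λ_max = b/T = (2.898×10⁻³ m·K)/(305.40 K) = 9.4892×10⁻⁶ m.
That is 9.489 μm, in the infrared range.

λ_max ≈ 9.489 μm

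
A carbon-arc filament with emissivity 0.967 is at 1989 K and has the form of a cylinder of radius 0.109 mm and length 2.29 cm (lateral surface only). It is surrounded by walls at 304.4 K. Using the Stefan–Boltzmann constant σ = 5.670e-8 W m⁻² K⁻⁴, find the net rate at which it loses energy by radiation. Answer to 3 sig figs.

Net loss ≈ 13.5 W

Lateral area A = 2πrL = 2π×1.09×10⁻⁴×0.0229 = 1.56835×10⁻⁵ m².
Net radiated power P_net = εσA(T⁴ − T₀⁴) = 0.967×5.670×10⁻⁸×1.56835×10⁻⁵×(1989⁴ − 304.4⁴).
T⁴ − T₀⁴ = 1.56509×10¹³ − 8.58576×10⁹ = 1.56423×10¹³ K⁴, so P_net = 13.5 W.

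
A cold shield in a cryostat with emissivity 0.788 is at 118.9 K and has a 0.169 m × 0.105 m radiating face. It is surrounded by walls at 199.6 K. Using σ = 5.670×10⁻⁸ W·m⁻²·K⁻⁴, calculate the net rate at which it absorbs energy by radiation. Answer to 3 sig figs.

Area A = 0.169 × 0.105 = 0.017745 m².
Net radiated power P_net = εσA(T⁴ − T₀⁴) = 0.788×5.670×10⁻⁸×0.017745×(118.9⁴ − 199.6⁴).
T⁴ − T₀⁴ = 1.99861×10⁸ − 1.58724×10⁹ = -1.38738×10⁹ K⁴, so P_net = -1.10 W — negative, meaning a net gain of 1.10 W.

Net gain ≈ 1.10 W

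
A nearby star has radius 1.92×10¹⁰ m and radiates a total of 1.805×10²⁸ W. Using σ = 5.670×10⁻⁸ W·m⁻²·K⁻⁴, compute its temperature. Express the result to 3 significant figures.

T ≈ 2.88×10³ K

Surface area A = 4πR² = 4π(1.92×10¹⁰ m)² = 4.63247×10²¹ m².
P = σAT⁴ ⇒ T = (P/(σA))^(1/4) = (1.805×10²⁸/(5.670×10⁻⁸×4.63247×10²¹))^(1/4) = 2.88×10³ K.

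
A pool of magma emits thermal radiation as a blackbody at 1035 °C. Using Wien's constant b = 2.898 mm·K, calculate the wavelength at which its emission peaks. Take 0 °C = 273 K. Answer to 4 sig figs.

λ_max ≈ 2.216 μm

T = 1035 °C + 273 = 1308 K.
Wien's displacement law: λ_max = b/T = (2.898×10⁻³ m·K)/(1308 K) = 2.2156×10⁻⁶ m.
That is 2.216 μm, in the infrared range.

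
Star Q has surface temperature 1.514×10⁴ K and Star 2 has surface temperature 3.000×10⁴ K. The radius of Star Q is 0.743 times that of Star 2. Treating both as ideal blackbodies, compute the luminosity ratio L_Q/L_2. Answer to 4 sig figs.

L_Q/L_2 ≈ 0.03581

L ∝ R²T⁴, so L_Q/L_2 = (R_Q/R_2)²(T_Q/T_2)⁴ = (0.743)² × (1.514×10⁴/3.000×10⁴)⁴ = 0.552049 × 0.0648662 = 0.03581.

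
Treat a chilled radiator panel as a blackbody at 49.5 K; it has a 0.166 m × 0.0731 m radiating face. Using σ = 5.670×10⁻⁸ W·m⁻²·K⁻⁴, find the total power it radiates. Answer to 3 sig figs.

P ≈ 4.13×10⁻³ W

Area A = 0.166 × 0.0731 = 0.0121346 m².
P = σAT⁴ = 5.670×10⁻⁸ × 0.0121346 × (49.5)⁴ = 4.13×10⁻³ W.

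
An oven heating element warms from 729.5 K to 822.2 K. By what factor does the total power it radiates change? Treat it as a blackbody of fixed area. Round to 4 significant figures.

P ∝ T⁴, so P₂/P₁ = (T₂/T₁)⁴ = (822.2/729.5)⁴ = (1.12707)⁴ = 1.614.

P₂/P₁ ≈ 1.614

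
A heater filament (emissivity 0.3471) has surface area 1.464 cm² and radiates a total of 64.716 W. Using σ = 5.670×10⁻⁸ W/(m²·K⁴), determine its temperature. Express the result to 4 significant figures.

Area A = 1.464 cm² = 1.464×10⁻⁴ m².
P = εσAT⁴ ⇒ T = (P/(εσA))^(1/4) = (64.716/(0.3471×5.670×10⁻⁸×1.464×10⁻⁴))^(1/4) = 2177 K.

T ≈ 2177 K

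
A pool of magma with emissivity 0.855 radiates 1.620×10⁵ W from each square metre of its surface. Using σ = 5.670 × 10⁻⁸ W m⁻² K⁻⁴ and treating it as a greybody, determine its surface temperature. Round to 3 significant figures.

T ≈ 1.35×10³ K

I = εσT⁴, so T = (I/εσ)^(1/4) = (1.620×10⁵/(0.855×5.670×10⁻⁸))^(1/4) = 1.35×10³ K.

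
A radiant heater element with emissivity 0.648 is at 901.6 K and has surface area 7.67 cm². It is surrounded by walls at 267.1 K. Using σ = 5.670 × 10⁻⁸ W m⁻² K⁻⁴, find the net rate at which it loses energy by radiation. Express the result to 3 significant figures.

Area A = 7.67 cm² = 7.67×10⁻⁴ m².
Net radiated power P_net = εσA(T⁴ − T₀⁴) = 0.648×5.670×10⁻⁸×7.67×10⁻⁴×(901.6⁴ − 267.1⁴).
T⁴ − T₀⁴ = 6.60778×10¹¹ − 5.08974×10⁹ = 6.55688×10¹¹ K⁴, so P_net = 18.5 W.

Net loss ≈ 18.5 W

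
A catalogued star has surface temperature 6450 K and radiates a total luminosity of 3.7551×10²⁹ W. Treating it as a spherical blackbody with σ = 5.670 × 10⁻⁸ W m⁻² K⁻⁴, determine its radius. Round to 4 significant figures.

R ≈ 1.745×10¹⁰ m

L = 4πR²σT⁴ ⇒ R = √(L/(4πσT⁴)).
σT⁴ = 9.81345×10⁷ W/m², so R = √(3.7551×10²⁹/(4π×9.81345×10⁷)) = 1.745×10¹⁰ m.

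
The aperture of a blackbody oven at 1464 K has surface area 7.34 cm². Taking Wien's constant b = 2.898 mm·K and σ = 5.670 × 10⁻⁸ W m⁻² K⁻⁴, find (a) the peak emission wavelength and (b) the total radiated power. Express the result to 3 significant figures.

(a) λ_max = b/T = 2.898×10⁻³/1464 = 1.980×10⁻⁶ m = 1.98 μm.
Area A = 7.34 cm² = 7.34×10⁻⁴ m².
(b) P = σAT⁴ = 5.670×10⁻⁸×7.34×10⁻⁴×(1464)⁴ = 191 W.

λ_max ≈ 1.98 μm; P ≈ 191 W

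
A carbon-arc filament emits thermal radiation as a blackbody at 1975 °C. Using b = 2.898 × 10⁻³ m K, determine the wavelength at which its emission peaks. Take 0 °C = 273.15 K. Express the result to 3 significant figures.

T = 1975 °C + 273.15 = 2248.15 K.
Wien's displacement law: λ_max = b/T = (2.898×10⁻³ m·K)/(2248.15 K) = 1.289×10⁻⁶ m.
That is 1.29×10³ nm, in the infrared range.

λ_max ≈ 1.29×10³ nm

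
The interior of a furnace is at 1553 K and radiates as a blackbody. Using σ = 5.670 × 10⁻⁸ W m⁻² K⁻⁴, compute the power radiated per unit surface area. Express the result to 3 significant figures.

I ≈ 3.30×10⁵ W/m²

Stefan–Boltzmann: I = σT⁴ = 5.670×10⁻⁸ × (1553)⁴ = 3.30×10⁵ W/m².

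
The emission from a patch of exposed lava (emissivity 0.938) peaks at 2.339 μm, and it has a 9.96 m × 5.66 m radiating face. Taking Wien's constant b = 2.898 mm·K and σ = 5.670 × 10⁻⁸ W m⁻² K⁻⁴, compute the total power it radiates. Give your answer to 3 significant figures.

Wien's law: T = b/λ_max = 2.898×10⁻³/2.339×10⁻⁶ = 1238.99 K.
Area A = 9.96 × 5.66 = 56.3736 m².
Then P = εσAT⁴ = 0.938×5.670×10⁻⁸×56.3736×(1238.99)⁴ = 7.07×10⁶ W.

P ≈ 7.07×10⁶ W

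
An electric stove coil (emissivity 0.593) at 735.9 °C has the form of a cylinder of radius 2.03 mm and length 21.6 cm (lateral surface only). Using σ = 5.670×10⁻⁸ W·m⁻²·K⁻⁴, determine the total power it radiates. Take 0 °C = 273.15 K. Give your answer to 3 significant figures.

P ≈ 96.0 W

T = 735.9 °C + 273.15 = 1009.05 K.
Lateral area A = 2πrL = 2π×2.03×10⁻³×0.216 = 2.75505×10⁻³ m².
P = εσAT⁴ = 0.593 × 5.670×10⁻⁸ × 2.75505×10⁻³ × (1009.05)⁴ = 96.0 W.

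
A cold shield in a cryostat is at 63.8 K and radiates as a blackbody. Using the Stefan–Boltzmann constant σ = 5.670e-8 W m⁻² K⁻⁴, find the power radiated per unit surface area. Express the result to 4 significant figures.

Stefan–Boltzmann: I = σT⁴ = 5.670×10⁻⁸ × (63.8)⁴ = 0.9394 W/m².

I ≈ 0.9394 W/m²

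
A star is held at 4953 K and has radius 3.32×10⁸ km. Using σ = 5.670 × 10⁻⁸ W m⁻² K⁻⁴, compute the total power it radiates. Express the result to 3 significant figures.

P ≈ 4.73×10³¹ W

Surface area A = 4πR² = 4π(3.32×10¹¹ m)² = 1.38512×10²⁴ m².
P = σAT⁴ = 5.670×10⁻⁸ × 1.38512×10²⁴ × (4953)⁴ = 4.73×10³¹ W.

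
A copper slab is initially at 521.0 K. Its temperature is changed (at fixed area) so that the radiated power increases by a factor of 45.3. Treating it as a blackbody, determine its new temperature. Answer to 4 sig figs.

P ∝ T⁴, so T₂/T₁ = (P₂/P₁)^(1/4) = (45.3)^(1/4) = 2.59433.
T₂ = 521.0 × 2.59433 = 1352 K.

T₂ ≈ 1352 K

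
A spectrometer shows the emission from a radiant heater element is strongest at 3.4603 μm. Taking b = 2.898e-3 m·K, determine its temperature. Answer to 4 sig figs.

T ≈ 837.5 K

Wien's law gives T = b/λ_max = (2.898×10⁻³ m·K)/(3.4603×10⁻⁶ m) = 837.5 K.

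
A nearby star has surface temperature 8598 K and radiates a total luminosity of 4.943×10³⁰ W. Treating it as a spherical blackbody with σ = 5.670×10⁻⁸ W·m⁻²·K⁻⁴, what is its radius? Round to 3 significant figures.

R ≈ 3.56×10¹⁰ m

L = 4πR²σT⁴ ⇒ R = √(L/(4πσT⁴)).
σT⁴ = 3.09865×10⁸ W/m², so R = √(4.943×10³⁰/(4π×3.09865×10⁸)) = 3.56×10¹⁰ m.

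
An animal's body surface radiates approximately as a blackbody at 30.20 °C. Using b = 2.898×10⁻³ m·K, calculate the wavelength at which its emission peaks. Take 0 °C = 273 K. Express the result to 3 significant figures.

λ_max ≈ 9.56 μm

T = 30.20 °C + 273 = 303.20 K.
Wien's displacement law: λ_max = b/T = (2.898×10⁻³ m·K)/(303.20 K) = 9.558×10⁻⁶ m.
That is 9.56 μm, in the infrared range.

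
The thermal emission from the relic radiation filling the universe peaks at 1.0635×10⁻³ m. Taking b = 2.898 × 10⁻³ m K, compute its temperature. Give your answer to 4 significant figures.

T ≈ 2.725 K

Wien's law gives T = b/λ_max = (2.898×10⁻³ m·K)/(1.0635×10⁻³ m) = 2.725 K.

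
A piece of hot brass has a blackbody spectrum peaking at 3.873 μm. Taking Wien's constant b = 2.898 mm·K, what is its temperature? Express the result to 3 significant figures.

T ≈ 748 K

Wien's law gives T = b/λ_max = (2.898×10⁻³ m·K)/(3.873×10⁻⁶ m) = 748 K.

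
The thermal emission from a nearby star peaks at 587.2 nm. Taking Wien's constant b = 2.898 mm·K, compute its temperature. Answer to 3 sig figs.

T ≈ 4.94×10³ K

Wien's law gives T = b/λ_max = (2.898×10⁻³ m·K)/(5.872×10⁻⁷ m) = 4.94×10³ K.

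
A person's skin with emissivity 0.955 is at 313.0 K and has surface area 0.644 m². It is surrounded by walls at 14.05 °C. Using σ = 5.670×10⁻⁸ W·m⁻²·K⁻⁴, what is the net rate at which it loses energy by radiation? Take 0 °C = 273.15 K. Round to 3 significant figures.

Net loss ≈ 97.4 W

Surroundings: T = 14.05 °C + 273.15 = 287.20 K.
Area A = 0.644 m².
Net radiated power P_net = εσA(T⁴ − T₀⁴) = 0.955×5.670×10⁻⁸×0.644×(313.0⁴ − 287.20⁴).
T⁴ − T₀⁴ = 9.59792×10⁹ − 6.80358×10⁹ = 2.79434×10⁹ K⁴, so P_net = 97.4 W.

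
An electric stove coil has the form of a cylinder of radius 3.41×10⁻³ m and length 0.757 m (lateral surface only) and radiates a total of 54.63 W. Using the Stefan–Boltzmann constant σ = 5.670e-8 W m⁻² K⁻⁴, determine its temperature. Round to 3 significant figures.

T ≈ 494 K

Lateral area A = 2πrL = 2π×3.41×10⁻³×0.757 = 0.0162192 m².
P = σAT⁴ ⇒ T = (P/(σA))^(1/4) = (54.63/(5.670×10⁻⁸×0.0162192))^(1/4) = 494 K.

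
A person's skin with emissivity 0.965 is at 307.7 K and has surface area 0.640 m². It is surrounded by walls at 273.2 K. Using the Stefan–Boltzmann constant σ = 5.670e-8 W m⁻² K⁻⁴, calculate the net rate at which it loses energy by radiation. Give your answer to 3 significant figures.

Area A = 0.640 m².
Net radiated power P_net = εσA(T⁴ − T₀⁴) = 0.965×5.670×10⁻⁸×0.640×(307.7⁴ − 273.2⁴).
T⁴ − T₀⁴ = 8.96417×10⁹ − 5.57087×10⁹ = 3.39330×10⁹ K⁴, so P_net = 119 W.

Net loss ≈ 119 W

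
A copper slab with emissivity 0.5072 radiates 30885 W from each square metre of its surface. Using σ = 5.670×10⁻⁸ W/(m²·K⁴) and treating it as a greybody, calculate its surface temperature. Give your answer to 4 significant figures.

T ≈ 1018 K

I = εσT⁴, so T = (I/εσ)^(1/4) = (30885/(0.5072×5.670×10⁻⁸))^(1/4) = 1018 K.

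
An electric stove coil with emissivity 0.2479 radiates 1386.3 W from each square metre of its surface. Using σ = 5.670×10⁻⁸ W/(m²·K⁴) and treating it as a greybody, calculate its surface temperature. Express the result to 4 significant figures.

I = εσT⁴, so T = (I/εσ)^(1/4) = (1386.3/(0.2479×5.670×10⁻⁸))^(1/4) = 560.4 K.

T ≈ 560.4 K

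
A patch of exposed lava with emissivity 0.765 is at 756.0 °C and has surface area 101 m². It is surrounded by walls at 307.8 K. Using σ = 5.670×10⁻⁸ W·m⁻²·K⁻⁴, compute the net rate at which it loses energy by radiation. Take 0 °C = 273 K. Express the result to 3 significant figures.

T = 756.0 °C + 273 = 1029.0 K.
Area A = 101 m².
Net radiated power P_net = εσA(T⁴ − T₀⁴) = 0.765×5.670×10⁻⁸×101×(1029.0⁴ − 307.8⁴).
T⁴ − T₀⁴ = 1.12114×10¹² − 8.97583×10⁹ = 1.11216×10¹² K⁴, so P_net = 4.87×10⁶ W.

Net loss ≈ 4.87×10⁶ W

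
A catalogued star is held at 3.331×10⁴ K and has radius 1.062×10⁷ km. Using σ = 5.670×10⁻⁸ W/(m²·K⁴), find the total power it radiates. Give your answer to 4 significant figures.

P ≈ 9.893×10³¹ W

Surface area A = 4πR² = 4π(1.062×10¹⁰ m)² = 1.41729×10²¹ m².
P = σAT⁴ = 5.670×10⁻⁸ × 1.41729×10²¹ × (3.331×10⁴)⁴ = 9.893×10³¹ W.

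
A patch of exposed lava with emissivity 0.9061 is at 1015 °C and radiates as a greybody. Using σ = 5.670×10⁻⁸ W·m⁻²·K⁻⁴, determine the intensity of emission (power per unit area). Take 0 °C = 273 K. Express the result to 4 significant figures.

T = 1015 °C + 273 = 1288 K.
Stefan–Boltzmann: I = εσT⁴ = 0.9061 × 5.670×10⁻⁸ × (1288)⁴ = 1.414×10⁵ W/m².

I ≈ 1.414×10⁵ W/m²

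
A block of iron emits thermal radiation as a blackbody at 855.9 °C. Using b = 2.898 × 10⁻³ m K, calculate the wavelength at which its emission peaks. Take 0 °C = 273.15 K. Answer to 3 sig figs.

λ_max ≈ 2.57 μm

T = 855.9 °C + 273.15 = 1129.05 K.
Wien's displacement law: λ_max = b/T = (2.898×10⁻³ m·K)/(1129.05 K) = 2.567×10⁻⁶ m.
That is 2.57 μm, in the infrared range.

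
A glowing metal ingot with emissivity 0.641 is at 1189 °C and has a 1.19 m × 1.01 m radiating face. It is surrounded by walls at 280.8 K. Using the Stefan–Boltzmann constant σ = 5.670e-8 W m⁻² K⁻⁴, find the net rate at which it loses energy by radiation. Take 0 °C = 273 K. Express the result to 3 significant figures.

T = 1189 °C + 273 = 1462 K.
Area A = 1.19 × 1.01 = 1.2019 m².
Net radiated power P_net = εσA(T⁴ − T₀⁴) = 0.641×5.670×10⁻⁸×1.2019×(1462⁴ − 280.8⁴).
T⁴ − T₀⁴ = 4.56867×10¹² − 6.21711×10⁹ = 4.56245×10¹² K⁴, so P_net = 1.99×10⁵ W.

Net loss ≈ 1.99×10⁵ W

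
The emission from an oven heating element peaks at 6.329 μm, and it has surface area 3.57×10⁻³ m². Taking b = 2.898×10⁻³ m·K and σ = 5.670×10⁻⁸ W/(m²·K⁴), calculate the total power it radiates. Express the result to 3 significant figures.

P ≈ 8.90 W

Wien's law: T = b/λ_max = 2.898×10⁻³/6.329×10⁻⁶ = 457.892 K.
Area A = 3.57×10⁻³ m².
Then P = σAT⁴ = 5.670×10⁻⁸×3.57×10⁻³×(457.892)⁴ = 8.90 W.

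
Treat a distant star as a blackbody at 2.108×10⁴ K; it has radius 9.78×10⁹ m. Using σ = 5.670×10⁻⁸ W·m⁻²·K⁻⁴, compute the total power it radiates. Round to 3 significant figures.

P ≈ 1.35×10³¹ W

Surface area A = 4πR² = 4π(9.78×10⁹ m)² = 1.20195×10²¹ m².
P = σAT⁴ = 5.670×10⁻⁸ × 1.20195×10²¹ × (2.108×10⁴)⁴ = 1.35×10³¹ W.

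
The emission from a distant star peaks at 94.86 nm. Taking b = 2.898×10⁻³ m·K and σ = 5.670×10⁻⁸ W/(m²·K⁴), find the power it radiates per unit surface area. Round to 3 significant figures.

Wien's law: T = b/λ_max = 2.898×10⁻³/9.486×10⁻⁸ = 30550.3 K.
Then I = σT⁴ = 5.670×10⁻⁸×(30550.3)⁴ = 4.94×10¹⁰ W/m².

I ≈ 4.94×10¹⁰ W/m²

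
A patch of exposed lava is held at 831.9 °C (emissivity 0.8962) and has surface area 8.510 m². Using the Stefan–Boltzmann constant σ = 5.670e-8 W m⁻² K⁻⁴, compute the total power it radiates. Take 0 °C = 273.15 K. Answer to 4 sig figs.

T = 831.9 °C + 273.15 = 1105.05 K.
Area A = 8.510 m².
P = εσAT⁴ = 0.8962 × 5.670×10⁻⁸ × 8.510 × (1105.05)⁴ = 6.448×10⁵ W.

P ≈ 6.448×10⁵ W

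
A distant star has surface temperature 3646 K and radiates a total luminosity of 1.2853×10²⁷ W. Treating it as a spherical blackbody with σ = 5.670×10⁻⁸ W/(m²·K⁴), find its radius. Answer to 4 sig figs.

L = 4πR²σT⁴ ⇒ R = √(L/(4πσT⁴)).
σT⁴ = 1.00196×10⁷ W/m², so R = √(1.2853×10²⁷/(4π×1.00196×10⁷)) = 3.195×10⁹ m.

R ≈ 3.195×10⁹ m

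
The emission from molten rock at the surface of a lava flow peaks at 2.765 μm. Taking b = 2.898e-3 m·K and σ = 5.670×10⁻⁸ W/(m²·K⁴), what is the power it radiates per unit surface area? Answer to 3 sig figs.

Wien's law: T = b/λ_max = 2.898×10⁻³/2.765×10⁻⁶ = 1048.10 K.
Then I = σT⁴ = 5.670×10⁻⁸×(1048.10)⁴ = 6.84×10⁴ W/m².

I ≈ 6.84×10⁴ W/m²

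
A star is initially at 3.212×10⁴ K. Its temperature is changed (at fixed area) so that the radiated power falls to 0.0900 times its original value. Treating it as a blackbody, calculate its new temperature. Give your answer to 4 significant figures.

P ∝ T⁴, so T₂/T₁ = (P₂/P₁)^(1/4) = (0.0900)^(1/4) = 0.547723.
T₂ = 3.212×10⁴ × 0.547723 = 1.759×10⁴ K.

T₂ ≈ 1.759×10⁴ K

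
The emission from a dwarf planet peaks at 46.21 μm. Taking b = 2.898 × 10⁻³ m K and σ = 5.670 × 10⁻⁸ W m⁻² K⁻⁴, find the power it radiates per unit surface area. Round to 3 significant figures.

Wien's law: T = b/λ_max = 2.898×10⁻³/4.621×10⁻⁵ = 62.7137 K.
Then I = σT⁴ = 5.670×10⁻⁸×(62.7137)⁴ = 0.877 W/m².

I ≈ 0.877 W/m²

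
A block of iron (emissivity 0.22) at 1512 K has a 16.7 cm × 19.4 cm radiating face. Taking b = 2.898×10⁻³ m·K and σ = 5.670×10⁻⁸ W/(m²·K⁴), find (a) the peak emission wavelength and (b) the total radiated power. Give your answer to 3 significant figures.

λ_max ≈ 1.92 μm; P ≈ 2.11×10³ W

(a) λ_max = b/T = 2.898×10⁻³/1512 = 1.917×10⁻⁶ m = 1.92 μm.
Area A = 0.167 × 0.194 = 0.032398 m².
(b) P = εσAT⁴ = 0.22×5.670×10⁻⁸×0.032398×(1512)⁴ = 2.11×10³ W.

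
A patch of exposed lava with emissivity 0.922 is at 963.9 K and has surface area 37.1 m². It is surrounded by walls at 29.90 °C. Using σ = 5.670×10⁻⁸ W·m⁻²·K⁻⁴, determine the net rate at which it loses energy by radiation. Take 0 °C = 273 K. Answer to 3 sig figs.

Surroundings: T = 29.90 °C + 273 = 302.90 K.
Area A = 37.1 m².
Net radiated power P_net = εσA(T⁴ − T₀⁴) = 0.922×5.670×10⁻⁸×37.1×(963.9⁴ − 302.90⁴).
T⁴ − T₀⁴ = 8.63233×10¹¹ − 8.41777×10⁹ = 8.54815×10¹¹ K⁴, so P_net = 1.66×10⁶ W.

Net loss ≈ 1.66×10⁶ W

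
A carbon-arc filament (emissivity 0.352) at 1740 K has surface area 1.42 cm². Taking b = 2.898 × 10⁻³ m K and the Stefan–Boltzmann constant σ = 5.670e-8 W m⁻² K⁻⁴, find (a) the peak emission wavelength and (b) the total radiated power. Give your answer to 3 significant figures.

λ_max ≈ 1.67 μm; P ≈ 26.0 W

(a) λ_max = b/T = 2.898×10⁻³/1740 = 1.666×10⁻⁶ m = 1.67 μm.
Area A = 1.42 cm² = 1.42×10⁻⁴ m².
(b) P = εσAT⁴ = 0.352×5.670×10⁻⁸×1.42×10⁻⁴×(1740)⁴ = 26.0 W.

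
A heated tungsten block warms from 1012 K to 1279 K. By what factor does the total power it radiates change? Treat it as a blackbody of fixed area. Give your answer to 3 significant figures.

P₂/P₁ ≈ 2.55

P ∝ T⁴, so P₂/P₁ = (T₂/T₁)⁴ = (1279/1012)⁴ = (1.26383)⁴ = 2.55.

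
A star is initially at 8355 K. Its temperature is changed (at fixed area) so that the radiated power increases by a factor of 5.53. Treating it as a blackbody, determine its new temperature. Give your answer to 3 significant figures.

P ∝ T⁴, so T₂/T₁ = (P₂/P₁)^(1/4) = (5.53)^(1/4) = 1.53349.
T₂ = 8355 × 1.53349 = 1.28×10⁴ K.

T₂ ≈ 1.28×10⁴ K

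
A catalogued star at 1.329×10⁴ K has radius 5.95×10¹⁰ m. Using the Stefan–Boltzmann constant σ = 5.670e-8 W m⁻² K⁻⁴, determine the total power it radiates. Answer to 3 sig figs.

P ≈ 7.87×10³¹ W

Surface area A = 4πR² = 4π(5.95×10¹⁰ m)² = 4.44881×10²² m².
P = σAT⁴ = 5.670×10⁻⁸ × 4.44881×10²² × (1.329×10⁴)⁴ = 7.87×10³¹ W.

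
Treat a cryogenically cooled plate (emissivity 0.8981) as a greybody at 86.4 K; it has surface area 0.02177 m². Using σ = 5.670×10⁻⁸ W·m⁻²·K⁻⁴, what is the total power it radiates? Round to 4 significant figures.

Area A = 0.02177 m².
P = εσAT⁴ = 0.8981 × 5.670×10⁻⁸ × 0.02177 × (86.4)⁴ = 0.06178 W.

P ≈ 0.06178 W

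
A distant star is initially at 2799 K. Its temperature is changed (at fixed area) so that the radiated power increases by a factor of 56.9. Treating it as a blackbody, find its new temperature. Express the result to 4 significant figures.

T₂ ≈ 7687 K

P ∝ T⁴, so T₂/T₁ = (P₂/P₁)^(1/4) = (56.9)^(1/4) = 2.74649.
T₂ = 2799 × 2.74649 = 7687 K.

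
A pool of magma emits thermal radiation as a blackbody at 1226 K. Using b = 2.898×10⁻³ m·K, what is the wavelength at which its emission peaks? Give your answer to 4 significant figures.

λ_max ≈ 2.364 μm

Wien's displacement law: λ_max = b/T = (2.898×10⁻³ m·K)/(1226 K) = 2.3638×10⁻⁶ m.
That is 2.364 μm, in the infrared range.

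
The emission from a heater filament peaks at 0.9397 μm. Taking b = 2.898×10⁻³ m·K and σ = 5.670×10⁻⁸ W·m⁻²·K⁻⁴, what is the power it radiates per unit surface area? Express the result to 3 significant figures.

Wien's law: T = b/λ_max = 2.898×10⁻³/9.397×10⁻⁷ = 3083.96 K.
Then I = σT⁴ = 5.670×10⁻⁸×(3083.96)⁴ = 5.13×10⁶ W/m².

I ≈ 5.13×10⁶ W/m²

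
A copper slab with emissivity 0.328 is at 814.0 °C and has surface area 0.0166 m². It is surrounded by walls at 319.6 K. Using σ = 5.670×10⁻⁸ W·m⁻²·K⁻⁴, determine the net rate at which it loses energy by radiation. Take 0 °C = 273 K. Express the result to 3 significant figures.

T = 814.0 °C + 273 = 1087.0 K.
Area A = 0.0166 m².
Net radiated power P_net = εσA(T⁴ − T₀⁴) = 0.328×5.670×10⁻⁸×0.0166×(1087.0⁴ − 319.6⁴).
T⁴ − T₀⁴ = 1.39611×10¹² − 1.04334×10¹⁰ = 1.38568×10¹² K⁴, so P_net = 428 W.

Net loss ≈ 428 W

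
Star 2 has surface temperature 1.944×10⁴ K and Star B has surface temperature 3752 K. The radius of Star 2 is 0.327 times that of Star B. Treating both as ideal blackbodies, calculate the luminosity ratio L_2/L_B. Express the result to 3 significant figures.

L_2/L_B ≈ 77.1

L ∝ R²T⁴, so L_2/L_B = (R_2/R_B)²(T_2/T_B)⁴ = (0.327)² × (1.944×10⁴/3752)⁴ = 0.106929 × 720.665 = 77.1.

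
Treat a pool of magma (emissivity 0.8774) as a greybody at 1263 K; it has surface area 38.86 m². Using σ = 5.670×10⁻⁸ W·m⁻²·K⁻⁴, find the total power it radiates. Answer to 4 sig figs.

P ≈ 4.919×10⁶ W

Area A = 38.86 m².
P = εσAT⁴ = 0.8774 × 5.670×10⁻⁸ × 38.86 × (1263)⁴ = 4.919×10⁶ W.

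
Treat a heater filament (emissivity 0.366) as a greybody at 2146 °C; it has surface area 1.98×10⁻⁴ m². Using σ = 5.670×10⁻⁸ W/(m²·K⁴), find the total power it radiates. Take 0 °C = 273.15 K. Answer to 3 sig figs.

T = 2146 °C + 273.15 = 2419.15 K.
Area A = 1.98×10⁻⁴ m².
P = εσAT⁴ = 0.366 × 5.670×10⁻⁸ × 1.98×10⁻⁴ × (2419.15)⁴ = 141 W.

P ≈ 141 W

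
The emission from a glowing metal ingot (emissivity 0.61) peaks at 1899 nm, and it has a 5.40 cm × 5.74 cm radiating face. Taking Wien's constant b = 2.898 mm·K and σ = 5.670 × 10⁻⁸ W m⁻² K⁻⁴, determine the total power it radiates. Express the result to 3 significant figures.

P ≈ 581 W

Wien's law: T = b/λ_max = 2.898×10⁻³/1.899×10⁻⁶ = 1526.07 K.
Area A = 0.0540 × 0.0574 = 3.0996×10⁻³ m².
Then P = εσAT⁴ = 0.61×5.670×10⁻⁸×3.0996×10⁻³×(1526.07)⁴ = 581 W.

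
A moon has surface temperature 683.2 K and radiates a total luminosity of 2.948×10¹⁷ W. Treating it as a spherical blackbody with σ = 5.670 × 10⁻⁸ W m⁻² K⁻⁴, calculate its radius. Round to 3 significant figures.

L = 4πR²σT⁴ ⇒ R = √(L/(4πσT⁴)).
σT⁴ = 12353.1 W/m², so R = √(2.948×10¹⁷/(4π×12353.1)) = 1.38×10⁶ m.

R ≈ 1.38×10⁶ m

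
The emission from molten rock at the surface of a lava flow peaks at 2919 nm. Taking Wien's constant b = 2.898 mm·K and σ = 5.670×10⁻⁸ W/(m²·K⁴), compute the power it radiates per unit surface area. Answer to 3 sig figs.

I ≈ 5.51×10⁴ W/m²

Wien's law: T = b/λ_max = 2.898×10⁻³/2.919×10⁻⁶ = 992.806 K.
Then I = σT⁴ = 5.670×10⁻⁸×(992.806)⁴ = 5.51×10⁴ W/m².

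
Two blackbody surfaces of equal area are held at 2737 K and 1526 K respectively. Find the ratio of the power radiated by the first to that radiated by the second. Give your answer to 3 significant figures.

With equal areas, P₁/P₂ = (T₁/T₂)⁴ = (2737/1526)⁴ = 10.3.

P₁/P₂ ≈ 10.3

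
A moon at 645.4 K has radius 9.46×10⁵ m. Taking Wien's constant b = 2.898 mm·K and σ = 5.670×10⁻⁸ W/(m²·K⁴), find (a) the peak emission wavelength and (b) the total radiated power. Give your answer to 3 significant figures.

(a) λ_max = b/T = 2.898×10⁻³/645.4 = 4.490×10⁻⁶ m = 4.49 μm.
Surface area A = 4πR² = 4π(9.46×10⁵ m)² = 1.12458×10¹³ m².
(b) P = σAT⁴ = 5.670×10⁻⁸×1.12458×10¹³×(645.4)⁴ = 1.11×10¹⁷ W.

λ_max ≈ 4.49 μm; P ≈ 1.11×10¹⁷ W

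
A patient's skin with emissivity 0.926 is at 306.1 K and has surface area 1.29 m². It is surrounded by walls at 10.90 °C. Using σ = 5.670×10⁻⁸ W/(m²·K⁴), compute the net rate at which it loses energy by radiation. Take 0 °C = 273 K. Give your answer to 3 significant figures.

Surroundings: T = 10.90 °C + 273 = 283.90 K.
Area A = 1.29 m².
Net radiated power P_net = εσA(T⁴ − T₀⁴) = 0.926×5.670×10⁻⁸×1.29×(306.1⁴ − 283.90⁴).
T⁴ − T₀⁴ = 8.77917×10⁹ − 6.49623×10⁹ = 2.28294×10⁹ K⁴, so P_net = 155 W.

Net loss ≈ 155 W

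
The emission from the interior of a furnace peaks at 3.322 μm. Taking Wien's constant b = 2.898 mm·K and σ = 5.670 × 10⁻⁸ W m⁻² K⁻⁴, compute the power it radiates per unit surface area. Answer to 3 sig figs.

Wien's law: T = b/λ_max = 2.898×10⁻³/3.322×10⁻⁶ = 872.366 K.
Then I = σT⁴ = 5.670×10⁻⁸×(872.366)⁴ = 3.28×10⁴ W/m².

I ≈ 3.28×10⁴ W/m²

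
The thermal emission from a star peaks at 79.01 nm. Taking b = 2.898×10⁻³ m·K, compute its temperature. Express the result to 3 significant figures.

Wien's law gives T = b/λ_max = (2.898×10⁻³ m·K)/(7.901×10⁻⁸ m) = 3.67×10⁴ K.

T ≈ 3.67×10⁴ K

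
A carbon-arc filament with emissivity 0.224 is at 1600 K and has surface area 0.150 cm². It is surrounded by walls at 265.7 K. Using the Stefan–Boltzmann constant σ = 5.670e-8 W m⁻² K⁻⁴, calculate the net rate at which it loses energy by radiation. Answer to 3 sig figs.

Net loss ≈ 1.25 W

Area A = 0.150 cm² = 1.50×10⁻⁵ m².
Net radiated power P_net = εσA(T⁴ − T₀⁴) = 0.224×5.670×10⁻⁸×1.50×10⁻⁵×(1600⁴ − 265.7⁴).
T⁴ − T₀⁴ = 6.55360×10¹² − 4.98386×10⁹ = 6.54862×10¹² K⁴, so P_net = 1.25 W.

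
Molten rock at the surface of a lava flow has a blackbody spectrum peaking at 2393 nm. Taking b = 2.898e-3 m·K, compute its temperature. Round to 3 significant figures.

Wien's law gives T = b/λ_max = (2.898×10⁻³ m·K)/(2.393×10⁻⁶ m) = 1.21×10³ K.

T ≈ 1.21×10³ K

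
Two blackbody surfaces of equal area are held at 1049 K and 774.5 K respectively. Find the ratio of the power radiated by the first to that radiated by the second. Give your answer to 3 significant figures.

With equal areas, P₁/P₂ = (T₁/T₂)⁴ = (1049/774.5)⁴ = 3.37.

P₁/P₂ ≈ 3.37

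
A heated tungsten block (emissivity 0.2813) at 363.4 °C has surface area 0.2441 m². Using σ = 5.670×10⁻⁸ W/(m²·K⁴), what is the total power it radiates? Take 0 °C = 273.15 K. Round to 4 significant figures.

P ≈ 639.2 W

T = 363.4 °C + 273.15 = 636.55 K.
Area A = 0.2441 m².
P = εσAT⁴ = 0.2813 × 5.670×10⁻⁸ × 0.2441 × (636.55)⁴ = 639.2 W.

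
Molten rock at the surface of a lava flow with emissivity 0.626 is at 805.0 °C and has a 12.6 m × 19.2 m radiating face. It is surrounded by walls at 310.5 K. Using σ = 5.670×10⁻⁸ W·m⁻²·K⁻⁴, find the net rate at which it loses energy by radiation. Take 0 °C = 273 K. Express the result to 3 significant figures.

T = 805.0 °C + 273 = 1078.0 K.
Area A = 12.6 × 19.2 = 241.92 m².
Net radiated power P_net = εσA(T⁴ − T₀⁴) = 0.626×5.670×10⁻⁸×241.92×(1078.0⁴ − 310.5⁴).
T⁴ − T₀⁴ = 1.35044×10¹² − 9.29494×10⁹ = 1.34115×10¹² K⁴, so P_net = 1.15×10⁷ W.

Net loss ≈ 1.15×10⁷ W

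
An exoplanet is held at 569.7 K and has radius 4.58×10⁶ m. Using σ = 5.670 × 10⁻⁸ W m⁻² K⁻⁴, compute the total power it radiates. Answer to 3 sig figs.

Surface area A = 4πR² = 4π(4.58×10⁶ m)² = 2.63597×10¹⁴ m².
P = σAT⁴ = 5.670×10⁻⁸ × 2.63597×10¹⁴ × (569.7)⁴ = 1.57×10¹⁸ W.

P ≈ 1.57×10¹⁸ W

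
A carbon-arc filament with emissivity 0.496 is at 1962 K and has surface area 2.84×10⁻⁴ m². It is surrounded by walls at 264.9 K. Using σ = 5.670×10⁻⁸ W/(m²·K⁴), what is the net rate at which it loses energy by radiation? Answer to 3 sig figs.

Area A = 2.84×10⁻⁴ m².
Net radiated power P_net = εσA(T⁴ − T₀⁴) = 0.496×5.670×10⁻⁸×2.84×10⁻⁴×(1962⁴ − 264.9⁴).
T⁴ − T₀⁴ = 1.48182×10¹³ − 4.92411×10⁹ = 1.48133×10¹³ K⁴, so P_net = 118 W.

Net loss ≈ 118 W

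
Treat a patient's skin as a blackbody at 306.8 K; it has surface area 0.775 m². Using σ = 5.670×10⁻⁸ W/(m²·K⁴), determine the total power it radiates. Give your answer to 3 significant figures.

P ≈ 389 W

Area A = 0.775 m².
P = σAT⁴ = 5.670×10⁻⁸ × 0.775 × (306.8)⁴ = 389 W.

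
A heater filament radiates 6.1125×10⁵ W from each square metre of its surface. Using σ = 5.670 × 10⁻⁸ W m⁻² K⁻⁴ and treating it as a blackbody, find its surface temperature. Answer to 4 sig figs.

I = σT⁴, so T = (I/σ)^(1/4) = (6.1125×10⁵/(5.670×10⁻⁸))^(1/4) = 1812 K.

T ≈ 1812 K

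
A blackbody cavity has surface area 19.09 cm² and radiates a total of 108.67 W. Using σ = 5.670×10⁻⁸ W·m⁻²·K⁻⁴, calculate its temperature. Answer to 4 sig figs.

T ≈ 1001 K

Area A = 19.09 cm² = 1.909×10⁻³ m².
P = σAT⁴ ⇒ T = (P/(σA))^(1/4) = (108.67/(5.670×10⁻⁸×1.909×10⁻³))^(1/4) = 1001 K.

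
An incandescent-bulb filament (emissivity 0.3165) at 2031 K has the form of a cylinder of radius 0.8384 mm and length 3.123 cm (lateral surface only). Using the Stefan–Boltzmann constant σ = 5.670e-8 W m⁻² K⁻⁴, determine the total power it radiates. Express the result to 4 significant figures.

Lateral area A = 2πrL = 2π×8.384×10⁻⁴×0.03123 = 1.64514×10⁻⁴ m².
P = εσAT⁴ = 0.3165 × 5.670×10⁻⁸ × 1.64514×10⁻⁴ × (2031)⁴ = 50.23 W.

P ≈ 50.23 W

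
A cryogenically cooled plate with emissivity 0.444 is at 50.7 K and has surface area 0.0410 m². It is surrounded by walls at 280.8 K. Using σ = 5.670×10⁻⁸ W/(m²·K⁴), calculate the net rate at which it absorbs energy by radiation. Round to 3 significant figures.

Net gain ≈ 6.41 W

Area A = 0.0410 m².
Net radiated power P_net = εσA(T⁴ − T₀⁴) = 0.444×5.670×10⁻⁸×0.0410×(50.7⁴ − 280.8⁴).
T⁴ − T₀⁴ = 6.60742×10⁶ − 6.21711×10⁹ = -6.21050×10⁹ K⁴, so P_net = -6.41 W — negative, meaning a net gain of 6.41 W.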